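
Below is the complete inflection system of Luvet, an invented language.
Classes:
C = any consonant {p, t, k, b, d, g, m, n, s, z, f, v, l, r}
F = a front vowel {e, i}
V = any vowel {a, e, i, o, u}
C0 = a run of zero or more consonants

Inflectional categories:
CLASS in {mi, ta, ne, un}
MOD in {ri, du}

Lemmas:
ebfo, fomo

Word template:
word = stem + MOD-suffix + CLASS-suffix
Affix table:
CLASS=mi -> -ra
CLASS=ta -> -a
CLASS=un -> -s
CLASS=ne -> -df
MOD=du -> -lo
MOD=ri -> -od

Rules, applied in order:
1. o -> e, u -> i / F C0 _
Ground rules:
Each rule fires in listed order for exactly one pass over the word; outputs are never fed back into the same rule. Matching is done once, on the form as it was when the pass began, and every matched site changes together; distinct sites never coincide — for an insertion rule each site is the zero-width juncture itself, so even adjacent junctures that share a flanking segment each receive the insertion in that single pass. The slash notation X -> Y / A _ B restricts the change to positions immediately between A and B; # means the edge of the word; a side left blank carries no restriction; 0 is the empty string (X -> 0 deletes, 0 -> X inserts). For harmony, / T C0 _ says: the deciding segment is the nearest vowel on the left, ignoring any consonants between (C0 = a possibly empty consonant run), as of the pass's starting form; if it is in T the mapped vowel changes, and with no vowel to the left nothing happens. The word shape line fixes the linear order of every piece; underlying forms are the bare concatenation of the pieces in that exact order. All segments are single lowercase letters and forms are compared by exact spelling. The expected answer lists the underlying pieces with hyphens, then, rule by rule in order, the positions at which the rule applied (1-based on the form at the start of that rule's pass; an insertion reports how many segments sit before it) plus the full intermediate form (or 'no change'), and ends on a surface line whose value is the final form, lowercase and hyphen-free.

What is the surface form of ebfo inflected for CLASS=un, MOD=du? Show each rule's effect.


underlying: ebfo-lo-s
1. o -> e, u -> i / F C0 _: fires at position(s) 4: ebfelos
surface: ebfelos


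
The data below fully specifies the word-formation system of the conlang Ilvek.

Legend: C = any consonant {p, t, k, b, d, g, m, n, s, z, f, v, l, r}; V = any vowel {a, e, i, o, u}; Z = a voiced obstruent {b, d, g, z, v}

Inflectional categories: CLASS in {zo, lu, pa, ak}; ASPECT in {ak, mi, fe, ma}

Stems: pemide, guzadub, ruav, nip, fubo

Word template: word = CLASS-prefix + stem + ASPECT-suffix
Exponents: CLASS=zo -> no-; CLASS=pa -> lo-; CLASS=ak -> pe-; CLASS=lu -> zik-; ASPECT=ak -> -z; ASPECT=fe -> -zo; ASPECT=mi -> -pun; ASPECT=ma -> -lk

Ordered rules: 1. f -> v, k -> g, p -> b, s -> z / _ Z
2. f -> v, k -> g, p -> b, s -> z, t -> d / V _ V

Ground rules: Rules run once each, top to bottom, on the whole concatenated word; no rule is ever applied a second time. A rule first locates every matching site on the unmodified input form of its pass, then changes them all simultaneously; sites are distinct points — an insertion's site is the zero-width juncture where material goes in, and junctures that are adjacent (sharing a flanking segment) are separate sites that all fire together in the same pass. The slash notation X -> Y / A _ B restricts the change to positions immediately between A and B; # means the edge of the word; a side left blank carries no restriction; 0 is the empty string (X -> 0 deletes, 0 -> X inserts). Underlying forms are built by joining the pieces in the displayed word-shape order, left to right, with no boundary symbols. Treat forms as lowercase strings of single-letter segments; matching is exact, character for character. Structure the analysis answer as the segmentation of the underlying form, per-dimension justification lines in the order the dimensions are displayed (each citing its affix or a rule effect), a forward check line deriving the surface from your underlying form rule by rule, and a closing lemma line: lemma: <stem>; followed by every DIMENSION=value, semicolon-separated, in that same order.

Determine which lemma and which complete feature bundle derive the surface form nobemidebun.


underlying: no-pemide-pun
CLASS=zo - signalled by the affix no-
ASPECT=mi - signalled by the affix -pun
check: nopemidepun -> nopemidepun -> nobemidebun
lemma: pemide; CLASS=zo; ASPECT=mi


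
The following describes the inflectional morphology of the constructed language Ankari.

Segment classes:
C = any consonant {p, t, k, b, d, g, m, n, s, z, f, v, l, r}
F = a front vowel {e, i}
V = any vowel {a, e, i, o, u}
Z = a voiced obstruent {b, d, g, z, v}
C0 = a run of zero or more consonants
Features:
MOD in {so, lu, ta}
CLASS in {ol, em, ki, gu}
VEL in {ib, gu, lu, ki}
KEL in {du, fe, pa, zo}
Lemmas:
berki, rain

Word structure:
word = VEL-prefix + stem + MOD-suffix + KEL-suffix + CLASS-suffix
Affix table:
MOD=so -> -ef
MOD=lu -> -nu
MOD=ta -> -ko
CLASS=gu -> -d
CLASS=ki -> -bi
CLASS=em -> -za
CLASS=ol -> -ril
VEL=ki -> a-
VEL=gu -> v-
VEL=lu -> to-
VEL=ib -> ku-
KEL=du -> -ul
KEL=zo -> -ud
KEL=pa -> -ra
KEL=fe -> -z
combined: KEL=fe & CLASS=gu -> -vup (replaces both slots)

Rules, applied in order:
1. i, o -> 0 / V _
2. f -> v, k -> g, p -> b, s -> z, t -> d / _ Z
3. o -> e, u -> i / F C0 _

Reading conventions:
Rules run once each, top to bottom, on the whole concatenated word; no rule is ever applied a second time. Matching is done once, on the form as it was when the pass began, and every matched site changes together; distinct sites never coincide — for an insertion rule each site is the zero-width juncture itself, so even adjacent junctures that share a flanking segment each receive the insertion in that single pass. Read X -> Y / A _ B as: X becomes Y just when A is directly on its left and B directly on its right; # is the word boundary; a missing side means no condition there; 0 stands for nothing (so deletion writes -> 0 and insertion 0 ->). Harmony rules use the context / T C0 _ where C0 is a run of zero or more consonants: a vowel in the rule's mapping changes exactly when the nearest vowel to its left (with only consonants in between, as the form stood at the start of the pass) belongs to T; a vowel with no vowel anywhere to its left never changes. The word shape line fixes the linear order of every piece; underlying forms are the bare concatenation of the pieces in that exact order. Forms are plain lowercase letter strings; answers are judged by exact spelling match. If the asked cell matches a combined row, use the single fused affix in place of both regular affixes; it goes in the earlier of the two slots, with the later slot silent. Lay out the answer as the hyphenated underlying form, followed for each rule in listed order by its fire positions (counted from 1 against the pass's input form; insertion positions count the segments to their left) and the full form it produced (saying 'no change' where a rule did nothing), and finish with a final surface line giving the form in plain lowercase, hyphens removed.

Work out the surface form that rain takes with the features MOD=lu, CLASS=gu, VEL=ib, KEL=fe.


underlying: ku-rain-nu-vup
1. i, o -> 0 / V _: fires at position(s) 5: kurannuvup
2. f -> v, k -> g, p -> b, s -> z, t -> d / _ Z: no change
3. o -> e, u -> i / F C0 _: no change
surface: kurannuvup


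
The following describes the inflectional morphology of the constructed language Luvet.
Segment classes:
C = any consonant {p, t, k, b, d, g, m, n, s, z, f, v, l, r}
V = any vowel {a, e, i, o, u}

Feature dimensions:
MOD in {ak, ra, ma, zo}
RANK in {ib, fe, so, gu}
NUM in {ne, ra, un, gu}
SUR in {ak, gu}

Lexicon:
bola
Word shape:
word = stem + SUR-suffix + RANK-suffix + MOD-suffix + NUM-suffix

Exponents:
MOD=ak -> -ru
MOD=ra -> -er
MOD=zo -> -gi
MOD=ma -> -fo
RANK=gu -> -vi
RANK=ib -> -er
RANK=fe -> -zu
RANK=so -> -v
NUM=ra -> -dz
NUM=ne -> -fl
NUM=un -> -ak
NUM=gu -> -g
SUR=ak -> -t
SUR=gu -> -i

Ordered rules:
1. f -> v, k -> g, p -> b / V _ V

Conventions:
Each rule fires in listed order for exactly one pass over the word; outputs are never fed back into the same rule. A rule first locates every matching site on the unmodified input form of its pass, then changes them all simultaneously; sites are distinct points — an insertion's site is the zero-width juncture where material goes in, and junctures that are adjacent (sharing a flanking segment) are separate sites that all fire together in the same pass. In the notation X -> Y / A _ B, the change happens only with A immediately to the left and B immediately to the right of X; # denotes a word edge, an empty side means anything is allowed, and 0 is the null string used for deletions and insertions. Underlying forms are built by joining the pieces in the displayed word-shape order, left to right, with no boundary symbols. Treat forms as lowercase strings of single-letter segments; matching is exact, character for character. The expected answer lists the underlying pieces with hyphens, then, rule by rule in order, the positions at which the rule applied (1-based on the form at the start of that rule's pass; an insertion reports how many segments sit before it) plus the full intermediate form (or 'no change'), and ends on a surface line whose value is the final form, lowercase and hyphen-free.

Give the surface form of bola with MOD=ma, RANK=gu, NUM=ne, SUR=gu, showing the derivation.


underlying: bola-i-vi-fo-fl
1. f -> v, k -> g, p -> b / V _ V: fires at position(s) 8: bolaivivofl
surface: bolaivivofl


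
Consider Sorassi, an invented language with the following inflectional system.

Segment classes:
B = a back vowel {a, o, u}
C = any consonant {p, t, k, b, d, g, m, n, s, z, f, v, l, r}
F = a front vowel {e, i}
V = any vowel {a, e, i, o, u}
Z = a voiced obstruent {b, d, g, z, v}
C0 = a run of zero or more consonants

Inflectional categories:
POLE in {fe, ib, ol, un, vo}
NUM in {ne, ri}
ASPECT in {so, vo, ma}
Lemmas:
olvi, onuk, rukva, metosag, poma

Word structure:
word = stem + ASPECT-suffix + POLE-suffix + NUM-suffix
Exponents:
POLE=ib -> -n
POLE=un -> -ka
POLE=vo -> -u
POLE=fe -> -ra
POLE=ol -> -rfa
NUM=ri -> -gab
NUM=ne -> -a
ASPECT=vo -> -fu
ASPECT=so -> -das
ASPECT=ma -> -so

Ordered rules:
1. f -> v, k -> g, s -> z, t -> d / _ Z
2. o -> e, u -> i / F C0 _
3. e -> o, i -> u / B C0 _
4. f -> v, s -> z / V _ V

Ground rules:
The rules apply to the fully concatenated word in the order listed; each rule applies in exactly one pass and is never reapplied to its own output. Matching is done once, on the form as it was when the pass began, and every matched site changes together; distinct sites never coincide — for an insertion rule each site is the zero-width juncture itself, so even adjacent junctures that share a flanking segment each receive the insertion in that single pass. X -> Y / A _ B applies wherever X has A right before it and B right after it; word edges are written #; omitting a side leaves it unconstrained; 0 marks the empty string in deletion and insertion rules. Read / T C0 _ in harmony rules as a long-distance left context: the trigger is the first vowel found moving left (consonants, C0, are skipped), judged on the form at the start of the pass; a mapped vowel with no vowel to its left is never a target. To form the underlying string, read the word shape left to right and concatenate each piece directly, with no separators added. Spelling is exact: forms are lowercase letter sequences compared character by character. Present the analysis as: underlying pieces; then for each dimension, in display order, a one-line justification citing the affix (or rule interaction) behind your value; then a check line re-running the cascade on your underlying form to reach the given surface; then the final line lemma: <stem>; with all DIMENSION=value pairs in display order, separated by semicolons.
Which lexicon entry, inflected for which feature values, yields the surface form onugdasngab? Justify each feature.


underlying: onuk-das-n-gab
POLE=ib - signalled by the affix -n
NUM=ri - signalled by the affix -gab
ASPECT=so - signalled by the affix -das
check: onukdasngab -> onugdasngab -> onugdasngab -> onugdasngab -> onugdasngab
lemma: onuk; POLE=ib; NUM=ri; ASPECT=so


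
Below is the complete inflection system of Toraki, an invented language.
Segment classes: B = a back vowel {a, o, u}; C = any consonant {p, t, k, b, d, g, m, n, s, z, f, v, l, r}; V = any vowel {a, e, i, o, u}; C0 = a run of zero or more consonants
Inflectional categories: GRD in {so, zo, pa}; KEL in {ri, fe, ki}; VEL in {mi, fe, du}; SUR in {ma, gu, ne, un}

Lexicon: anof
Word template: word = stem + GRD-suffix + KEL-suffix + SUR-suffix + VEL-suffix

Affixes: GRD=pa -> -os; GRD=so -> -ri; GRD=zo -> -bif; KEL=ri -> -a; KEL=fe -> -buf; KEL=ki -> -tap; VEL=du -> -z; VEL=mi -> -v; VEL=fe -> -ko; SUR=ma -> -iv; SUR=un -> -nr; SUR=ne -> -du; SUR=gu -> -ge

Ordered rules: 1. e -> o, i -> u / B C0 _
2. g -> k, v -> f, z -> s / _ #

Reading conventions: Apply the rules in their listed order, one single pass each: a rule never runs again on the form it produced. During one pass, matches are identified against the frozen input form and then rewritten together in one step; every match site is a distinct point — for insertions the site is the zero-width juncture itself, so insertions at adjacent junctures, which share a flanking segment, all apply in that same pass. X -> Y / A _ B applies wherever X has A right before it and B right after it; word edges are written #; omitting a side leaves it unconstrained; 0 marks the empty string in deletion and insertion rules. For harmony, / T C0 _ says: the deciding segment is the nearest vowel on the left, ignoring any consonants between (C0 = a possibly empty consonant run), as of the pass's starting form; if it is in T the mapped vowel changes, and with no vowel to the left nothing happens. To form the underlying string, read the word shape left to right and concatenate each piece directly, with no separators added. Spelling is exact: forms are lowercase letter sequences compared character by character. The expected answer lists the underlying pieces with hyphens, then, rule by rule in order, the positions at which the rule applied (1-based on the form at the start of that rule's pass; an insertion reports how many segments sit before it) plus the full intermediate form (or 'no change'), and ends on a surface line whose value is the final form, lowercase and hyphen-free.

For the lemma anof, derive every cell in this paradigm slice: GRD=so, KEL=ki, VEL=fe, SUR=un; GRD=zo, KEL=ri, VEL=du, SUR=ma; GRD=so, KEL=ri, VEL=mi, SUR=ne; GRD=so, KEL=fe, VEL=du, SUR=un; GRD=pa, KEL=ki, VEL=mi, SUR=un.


cell GRD=so, KEL=ki, VEL=fe, SUR=un:
underlying: anof-ri-tap-nr-ko
1. e -> o, i -> u / B C0 _: fires at position(s) 6: anofrutapnrko
2. g -> k, v -> f, z -> s / _ #: no change
surface: anofrutapnrko

cell GRD=zo, KEL=ri, VEL=du, SUR=ma:
underlying: anof-bif-a-iv-z
1. e -> o, i -> u / B C0 _: fires at position(s) 6, 9: anofbufauvz
2. g -> k, v -> f, z -> s / _ #: fires at position(s) 11: anofbufauvs
surface: anofbufauvs

cell GRD=so, KEL=ri, VEL=mi, SUR=ne:
underlying: anof-ri-a-du-v
1. e -> o, i -> u / B C0 _: fires at position(s) 6: anofruaduv
2. g -> k, v -> f, z -> s / _ #: fires at position(s) 10: anofruaduf
surface: anofruaduf

cell GRD=so, KEL=fe, VEL=du, SUR=un:
underlying: anof-ri-buf-nr-z
1. e -> o, i -> u / B C0 _: fires at position(s) 6: anofrubufnrz
2. g -> k, v -> f, z -> s / _ #: fires at position(s) 12: anofrubufnrs
surface: anofrubufnrs

cell GRD=pa, KEL=ki, VEL=mi, SUR=un:
underlying: anof-os-tap-nr-v
1. e -> o, i -> u / B C0 _: no change
2. g -> k, v -> f, z -> s / _ #: fires at position(s) 12: anofostapnrf
surface: anofostapnrf


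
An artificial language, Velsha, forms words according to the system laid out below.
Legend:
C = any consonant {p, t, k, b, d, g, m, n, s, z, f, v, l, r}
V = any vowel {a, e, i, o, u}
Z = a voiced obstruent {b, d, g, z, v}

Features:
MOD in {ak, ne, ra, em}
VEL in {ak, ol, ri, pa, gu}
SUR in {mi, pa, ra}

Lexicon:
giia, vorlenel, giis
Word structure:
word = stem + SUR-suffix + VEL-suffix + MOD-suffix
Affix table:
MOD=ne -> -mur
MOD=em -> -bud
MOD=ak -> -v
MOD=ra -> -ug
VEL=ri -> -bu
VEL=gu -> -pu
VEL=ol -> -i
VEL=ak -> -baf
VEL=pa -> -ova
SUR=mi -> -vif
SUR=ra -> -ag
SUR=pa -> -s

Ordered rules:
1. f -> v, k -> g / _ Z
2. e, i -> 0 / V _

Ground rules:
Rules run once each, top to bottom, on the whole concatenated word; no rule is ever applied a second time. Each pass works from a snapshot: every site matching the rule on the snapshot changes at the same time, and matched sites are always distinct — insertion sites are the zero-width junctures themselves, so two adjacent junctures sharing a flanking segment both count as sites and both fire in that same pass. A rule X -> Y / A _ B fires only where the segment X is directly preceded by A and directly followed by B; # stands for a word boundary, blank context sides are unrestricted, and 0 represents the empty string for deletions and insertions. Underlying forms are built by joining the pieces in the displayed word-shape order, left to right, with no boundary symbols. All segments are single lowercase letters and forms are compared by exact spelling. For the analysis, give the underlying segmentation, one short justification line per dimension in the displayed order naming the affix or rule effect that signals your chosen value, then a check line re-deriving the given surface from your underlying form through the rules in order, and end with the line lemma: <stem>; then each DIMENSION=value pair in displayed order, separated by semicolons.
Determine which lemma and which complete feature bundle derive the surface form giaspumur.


underlying: giia-s-pu-mur
MOD=ne - signalled by the affix -mur
VEL=gu - signalled by the affix -pu
SUR=pa - signalled by the affix -s
check: giiaspumur -> giiaspumur -> giaspumur
lemma: giia; MOD=ne; VEL=gu; SUR=pa


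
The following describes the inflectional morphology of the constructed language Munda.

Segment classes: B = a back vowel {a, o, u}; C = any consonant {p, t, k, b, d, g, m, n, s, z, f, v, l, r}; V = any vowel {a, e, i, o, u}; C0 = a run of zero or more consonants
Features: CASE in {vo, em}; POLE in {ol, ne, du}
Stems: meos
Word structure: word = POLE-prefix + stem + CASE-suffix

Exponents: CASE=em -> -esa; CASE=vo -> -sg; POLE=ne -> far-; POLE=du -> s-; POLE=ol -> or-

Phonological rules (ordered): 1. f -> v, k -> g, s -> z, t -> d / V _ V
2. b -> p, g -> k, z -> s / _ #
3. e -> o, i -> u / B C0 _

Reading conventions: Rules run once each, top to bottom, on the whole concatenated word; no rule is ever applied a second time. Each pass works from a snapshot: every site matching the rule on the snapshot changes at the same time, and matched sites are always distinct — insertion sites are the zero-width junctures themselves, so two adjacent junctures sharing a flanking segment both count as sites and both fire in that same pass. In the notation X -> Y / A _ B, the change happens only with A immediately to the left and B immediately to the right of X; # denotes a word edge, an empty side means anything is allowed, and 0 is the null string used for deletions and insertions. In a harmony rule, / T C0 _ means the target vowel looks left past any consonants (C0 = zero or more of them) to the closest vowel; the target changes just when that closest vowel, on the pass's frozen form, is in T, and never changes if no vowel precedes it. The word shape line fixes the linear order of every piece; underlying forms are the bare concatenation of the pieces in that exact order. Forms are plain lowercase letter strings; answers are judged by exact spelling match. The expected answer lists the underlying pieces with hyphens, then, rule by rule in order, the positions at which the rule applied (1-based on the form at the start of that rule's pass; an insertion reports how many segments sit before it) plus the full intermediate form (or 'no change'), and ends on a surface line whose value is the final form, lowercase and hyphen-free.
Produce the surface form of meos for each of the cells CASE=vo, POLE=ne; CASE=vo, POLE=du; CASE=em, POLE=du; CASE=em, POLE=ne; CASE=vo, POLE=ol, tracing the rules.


cell CASE=vo, POLE=ne:
underlying: far-meos-sg
1. f -> v, k -> g, s -> z, t -> d / V _ V: no change
2. b -> p, g -> k, z -> s / _ #: fires at position(s) 9: farmeossk
3. e -> o, i -> u / B C0 _: fires at position(s) 5: farmoossk
surface: farmoossk

cell CASE=vo, POLE=du:
underlying: s-meos-sg
1. f -> v, k -> g, s -> z, t -> d / V _ V: no change
2. b -> p, g -> k, z -> s / _ #: fires at position(s) 7: smeossk
3. e -> o, i -> u / B C0 _: no change
surface: smeossk

cell CASE=em, POLE=du:
underlying: s-meos-esa
1. f -> v, k -> g, s -> z, t -> d / V _ V: fires at position(s) 5, 7: smeozeza
2. b -> p, g -> k, z -> s / _ #: no change
3. e -> o, i -> u / B C0 _: fires at position(s) 6: smeozoza
surface: smeozoza

cell CASE=em, POLE=ne:
underlying: far-meos-esa
1. f -> v, k -> g, s -> z, t -> d / V _ V: fires at position(s) 7, 9: farmeozeza
2. b -> p, g -> k, z -> s / _ #: no change
3. e -> o, i -> u / B C0 _: fires at position(s) 5, 8: farmoozoza
surface: farmoozoza

cell CASE=vo, POLE=ol:
underlying: or-meos-sg
1. f -> v, k -> g, s -> z, t -> d / V _ V: no change
2. b -> p, g -> k, z -> s / _ #: fires at position(s) 8: ormeossk
3. e -> o, i -> u / B C0 _: fires at position(s) 4: ormoossk
surface: ormoossk


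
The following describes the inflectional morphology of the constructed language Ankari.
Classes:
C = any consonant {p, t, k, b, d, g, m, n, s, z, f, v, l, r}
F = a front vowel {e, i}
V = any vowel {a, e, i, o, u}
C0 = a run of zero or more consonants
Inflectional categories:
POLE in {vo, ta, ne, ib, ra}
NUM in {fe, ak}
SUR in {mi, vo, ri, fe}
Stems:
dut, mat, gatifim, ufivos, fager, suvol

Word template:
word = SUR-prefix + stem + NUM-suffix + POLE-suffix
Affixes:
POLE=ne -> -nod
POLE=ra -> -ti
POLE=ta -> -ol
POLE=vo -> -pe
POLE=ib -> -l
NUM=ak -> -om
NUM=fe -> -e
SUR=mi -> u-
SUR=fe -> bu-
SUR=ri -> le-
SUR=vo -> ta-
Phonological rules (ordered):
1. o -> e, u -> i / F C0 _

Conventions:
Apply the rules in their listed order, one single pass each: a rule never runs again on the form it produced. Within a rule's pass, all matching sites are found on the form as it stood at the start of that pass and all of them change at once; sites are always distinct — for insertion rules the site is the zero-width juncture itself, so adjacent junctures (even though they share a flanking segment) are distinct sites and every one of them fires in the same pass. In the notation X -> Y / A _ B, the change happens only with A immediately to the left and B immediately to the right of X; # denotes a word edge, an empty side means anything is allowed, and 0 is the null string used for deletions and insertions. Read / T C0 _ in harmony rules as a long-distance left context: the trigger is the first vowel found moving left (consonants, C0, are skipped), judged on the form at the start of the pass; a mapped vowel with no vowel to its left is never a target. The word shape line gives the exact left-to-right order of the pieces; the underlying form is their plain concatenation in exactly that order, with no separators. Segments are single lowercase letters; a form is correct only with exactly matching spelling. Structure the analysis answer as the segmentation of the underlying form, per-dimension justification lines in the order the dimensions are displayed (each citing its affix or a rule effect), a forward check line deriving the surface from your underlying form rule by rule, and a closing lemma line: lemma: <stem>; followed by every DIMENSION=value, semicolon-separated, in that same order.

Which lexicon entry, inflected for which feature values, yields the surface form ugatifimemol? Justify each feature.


underlying: u-gatifim-om-ol
POLE=ta - signalled by the affix -ol
NUM=ak - signalled by the affix -om
SUR=mi - signalled by the affix u-
check: ugatifimomol -> ugatifimemol
lemma: gatifim; POLE=ta; NUM=ak; SUR=mi


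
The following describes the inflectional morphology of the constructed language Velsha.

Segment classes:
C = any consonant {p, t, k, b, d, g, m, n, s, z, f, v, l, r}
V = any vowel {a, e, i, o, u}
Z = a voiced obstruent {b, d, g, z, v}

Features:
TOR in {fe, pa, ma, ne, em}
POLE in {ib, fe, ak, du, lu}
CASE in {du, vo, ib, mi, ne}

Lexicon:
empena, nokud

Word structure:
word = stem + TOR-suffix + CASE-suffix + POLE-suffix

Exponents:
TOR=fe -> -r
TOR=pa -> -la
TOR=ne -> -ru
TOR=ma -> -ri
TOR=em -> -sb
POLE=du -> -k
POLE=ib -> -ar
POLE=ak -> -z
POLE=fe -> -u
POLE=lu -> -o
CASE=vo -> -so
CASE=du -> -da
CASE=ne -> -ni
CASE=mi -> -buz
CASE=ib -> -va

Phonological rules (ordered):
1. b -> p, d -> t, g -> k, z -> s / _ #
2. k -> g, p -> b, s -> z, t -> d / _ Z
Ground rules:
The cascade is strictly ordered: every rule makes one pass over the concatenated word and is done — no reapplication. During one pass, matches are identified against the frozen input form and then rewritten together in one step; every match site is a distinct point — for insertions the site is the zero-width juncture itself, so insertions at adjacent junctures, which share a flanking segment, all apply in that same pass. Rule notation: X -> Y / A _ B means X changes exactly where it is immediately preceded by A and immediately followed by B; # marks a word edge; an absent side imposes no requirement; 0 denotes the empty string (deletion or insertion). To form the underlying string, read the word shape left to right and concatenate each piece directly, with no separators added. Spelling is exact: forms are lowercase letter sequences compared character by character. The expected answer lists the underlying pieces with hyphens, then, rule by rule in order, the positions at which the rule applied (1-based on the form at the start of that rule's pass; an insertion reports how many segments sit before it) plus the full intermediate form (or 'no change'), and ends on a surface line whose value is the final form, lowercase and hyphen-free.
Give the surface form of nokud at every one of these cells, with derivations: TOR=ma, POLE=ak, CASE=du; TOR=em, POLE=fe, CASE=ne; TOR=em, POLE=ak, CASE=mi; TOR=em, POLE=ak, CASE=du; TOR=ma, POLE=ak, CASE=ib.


cell TOR=ma, POLE=ak, CASE=du:
underlying: nokud-ri-da-z
1. b -> p, d -> t, g -> k, z -> s / _ #: fires at position(s) 10: nokudridas
2. k -> g, p -> b, s -> z, t -> d / _ Z: no change
surface: nokudridas

cell TOR=em, POLE=fe, CASE=ne:
underlying: nokud-sb-ni-u
1. b -> p, d -> t, g -> k, z -> s / _ #: no change
2. k -> g, p -> b, s -> z, t -> d / _ Z: fires at position(s) 6: nokudzbniu
surface: nokudzbniu

cell TOR=em, POLE=ak, CASE=mi:
underlying: nokud-sb-buz-z
1. b -> p, d -> t, g -> k, z -> s / _ #: fires at position(s) 11: nokudsbbuzs
2. k -> g, p -> b, s -> z, t -> d / _ Z: fires at position(s) 6: nokudzbbuzs
surface: nokudzbbuzs

cell TOR=em, POLE=ak, CASE=du:
underlying: nokud-sb-da-z
1. b -> p, d -> t, g -> k, z -> s / _ #: fires at position(s) 10: nokudsbdas
2. k -> g, p -> b, s -> z, t -> d / _ Z: fires at position(s) 6: nokudzbdas
surface: nokudzbdas

cell TOR=ma, POLE=ak, CASE=ib:
underlying: nokud-ri-va-z
1. b -> p, d -> t, g -> k, z -> s / _ #: fires at position(s) 10: nokudrivas
2. k -> g, p -> b, s -> z, t -> d / _ Z: no change
surface: nokudrivas


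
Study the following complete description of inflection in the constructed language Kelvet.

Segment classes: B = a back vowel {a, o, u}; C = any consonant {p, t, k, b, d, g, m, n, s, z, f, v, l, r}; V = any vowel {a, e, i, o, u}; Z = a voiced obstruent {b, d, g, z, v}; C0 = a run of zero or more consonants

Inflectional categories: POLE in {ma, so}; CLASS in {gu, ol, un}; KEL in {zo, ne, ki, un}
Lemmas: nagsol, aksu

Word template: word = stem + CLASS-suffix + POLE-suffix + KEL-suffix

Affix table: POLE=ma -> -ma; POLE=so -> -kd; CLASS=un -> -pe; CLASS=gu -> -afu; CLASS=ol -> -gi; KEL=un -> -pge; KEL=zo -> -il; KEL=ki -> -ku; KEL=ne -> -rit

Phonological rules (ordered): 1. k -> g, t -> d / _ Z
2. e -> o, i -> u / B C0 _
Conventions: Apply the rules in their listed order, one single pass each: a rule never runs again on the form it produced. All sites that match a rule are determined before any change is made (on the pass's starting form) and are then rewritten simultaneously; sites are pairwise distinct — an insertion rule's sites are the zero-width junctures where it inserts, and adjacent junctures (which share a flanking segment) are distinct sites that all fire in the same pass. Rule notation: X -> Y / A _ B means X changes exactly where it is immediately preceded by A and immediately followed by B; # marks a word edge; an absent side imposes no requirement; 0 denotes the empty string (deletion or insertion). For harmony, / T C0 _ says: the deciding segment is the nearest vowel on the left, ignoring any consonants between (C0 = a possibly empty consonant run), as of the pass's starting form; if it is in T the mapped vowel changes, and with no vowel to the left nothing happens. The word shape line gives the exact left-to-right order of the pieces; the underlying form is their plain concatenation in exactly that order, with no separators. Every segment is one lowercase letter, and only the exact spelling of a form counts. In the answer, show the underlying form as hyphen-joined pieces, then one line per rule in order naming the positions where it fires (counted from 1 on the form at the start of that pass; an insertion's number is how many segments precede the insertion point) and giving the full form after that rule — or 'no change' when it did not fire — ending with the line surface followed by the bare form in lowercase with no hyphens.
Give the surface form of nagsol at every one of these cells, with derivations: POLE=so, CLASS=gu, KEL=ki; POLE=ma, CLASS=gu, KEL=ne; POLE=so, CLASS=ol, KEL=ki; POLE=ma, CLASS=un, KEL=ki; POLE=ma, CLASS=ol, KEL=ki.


cell POLE=so, CLASS=gu, KEL=ki:
underlying: nagsol-afu-kd-ku
1. k -> g, t -> d / _ Z: fires at position(s) 10: nagsolafugdku
2. e -> o, i -> u / B C0 _: no change
surface: nagsolafugdku

cell POLE=ma, CLASS=gu, KEL=ne:
underlying: nagsol-afu-ma-rit
1. k -> g, t -> d / _ Z: no change
2. e -> o, i -> u / B C0 _: fires at position(s) 13: nagsolafumarut
surface: nagsolafumarut

cell POLE=so, CLASS=ol, KEL=ki:
underlying: nagsol-gi-kd-ku
1. k -> g, t -> d / _ Z: fires at position(s) 9: nagsolgigdku
2. e -> o, i -> u / B C0 _: fires at position(s) 8: nagsolgugdku
surface: nagsolgugdku

cell POLE=ma, CLASS=un, KEL=ki:
underlying: nagsol-pe-ma-ku
1. k -> g, t -> d / _ Z: no change
2. e -> o, i -> u / B C0 _: fires at position(s) 8: nagsolpomaku
surface: nagsolpomaku

cell POLE=ma, CLASS=ol, KEL=ki:
underlying: nagsol-gi-ma-ku
1. k -> g, t -> d / _ Z: no change
2. e -> o, i -> u / B C0 _: fires at position(s) 8: nagsolgumaku
surface: nagsolgumaku


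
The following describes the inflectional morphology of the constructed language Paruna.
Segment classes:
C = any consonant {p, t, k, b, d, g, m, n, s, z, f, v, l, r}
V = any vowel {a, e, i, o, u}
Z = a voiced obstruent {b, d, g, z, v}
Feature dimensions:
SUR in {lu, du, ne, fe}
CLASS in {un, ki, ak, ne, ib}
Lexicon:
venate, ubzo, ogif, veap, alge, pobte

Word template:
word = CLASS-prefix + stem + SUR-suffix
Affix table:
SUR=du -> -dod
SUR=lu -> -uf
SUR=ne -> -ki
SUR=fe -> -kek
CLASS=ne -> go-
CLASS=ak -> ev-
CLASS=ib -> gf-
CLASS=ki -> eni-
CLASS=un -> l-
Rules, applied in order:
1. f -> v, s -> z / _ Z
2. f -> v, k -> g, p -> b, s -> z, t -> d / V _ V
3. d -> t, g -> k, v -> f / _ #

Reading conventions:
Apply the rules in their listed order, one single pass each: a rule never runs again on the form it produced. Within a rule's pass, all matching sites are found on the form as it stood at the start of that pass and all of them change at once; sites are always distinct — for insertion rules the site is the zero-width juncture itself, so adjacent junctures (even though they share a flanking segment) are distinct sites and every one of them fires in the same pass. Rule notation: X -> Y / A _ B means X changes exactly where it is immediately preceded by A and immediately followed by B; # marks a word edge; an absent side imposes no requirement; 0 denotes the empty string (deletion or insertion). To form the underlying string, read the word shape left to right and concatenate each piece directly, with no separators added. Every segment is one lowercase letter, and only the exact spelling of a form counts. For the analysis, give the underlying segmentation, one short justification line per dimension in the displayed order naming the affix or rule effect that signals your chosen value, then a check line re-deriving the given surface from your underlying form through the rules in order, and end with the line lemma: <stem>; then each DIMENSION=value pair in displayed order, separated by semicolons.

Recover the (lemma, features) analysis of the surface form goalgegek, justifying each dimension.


underlying: go-alge-kek
SUR=fe - signalled by the affix -kek
CLASS=ne - signalled by the affix go-
check: goalgekek -> goalgekek -> goalgegek -> goalgegek
lemma: alge; SUR=fe; CLASS=ne


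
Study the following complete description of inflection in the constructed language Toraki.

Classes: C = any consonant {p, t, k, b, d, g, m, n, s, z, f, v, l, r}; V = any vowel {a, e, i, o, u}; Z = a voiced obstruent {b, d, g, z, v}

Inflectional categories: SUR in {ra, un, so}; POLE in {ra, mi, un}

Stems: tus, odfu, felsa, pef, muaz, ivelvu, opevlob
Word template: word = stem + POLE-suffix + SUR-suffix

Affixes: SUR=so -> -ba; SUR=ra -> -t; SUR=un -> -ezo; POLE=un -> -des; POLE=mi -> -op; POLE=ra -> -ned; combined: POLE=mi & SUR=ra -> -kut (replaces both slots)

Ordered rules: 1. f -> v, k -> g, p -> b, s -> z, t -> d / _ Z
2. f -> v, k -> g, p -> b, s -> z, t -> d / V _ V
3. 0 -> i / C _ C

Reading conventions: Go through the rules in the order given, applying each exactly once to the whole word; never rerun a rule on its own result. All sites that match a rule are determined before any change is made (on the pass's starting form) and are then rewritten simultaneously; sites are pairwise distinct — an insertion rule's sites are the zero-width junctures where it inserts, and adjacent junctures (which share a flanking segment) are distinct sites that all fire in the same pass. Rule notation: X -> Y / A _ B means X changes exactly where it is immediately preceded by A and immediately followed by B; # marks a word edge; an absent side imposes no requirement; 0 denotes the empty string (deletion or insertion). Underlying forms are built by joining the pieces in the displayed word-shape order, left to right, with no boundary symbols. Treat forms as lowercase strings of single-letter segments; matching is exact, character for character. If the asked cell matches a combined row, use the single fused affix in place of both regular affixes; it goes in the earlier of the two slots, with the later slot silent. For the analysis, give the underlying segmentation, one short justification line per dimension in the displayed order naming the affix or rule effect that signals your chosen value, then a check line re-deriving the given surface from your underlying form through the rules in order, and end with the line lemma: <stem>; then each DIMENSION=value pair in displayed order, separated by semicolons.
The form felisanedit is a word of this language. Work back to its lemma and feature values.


underlying: felsa-ned-t
SUR=ra - signalled by the affix -t
POLE=ra - signalled by the affix -ned
check: felsanedt -> felsanedt -> felsanedt -> felisanedit
lemma: felsa; SUR=ra; POLE=ra


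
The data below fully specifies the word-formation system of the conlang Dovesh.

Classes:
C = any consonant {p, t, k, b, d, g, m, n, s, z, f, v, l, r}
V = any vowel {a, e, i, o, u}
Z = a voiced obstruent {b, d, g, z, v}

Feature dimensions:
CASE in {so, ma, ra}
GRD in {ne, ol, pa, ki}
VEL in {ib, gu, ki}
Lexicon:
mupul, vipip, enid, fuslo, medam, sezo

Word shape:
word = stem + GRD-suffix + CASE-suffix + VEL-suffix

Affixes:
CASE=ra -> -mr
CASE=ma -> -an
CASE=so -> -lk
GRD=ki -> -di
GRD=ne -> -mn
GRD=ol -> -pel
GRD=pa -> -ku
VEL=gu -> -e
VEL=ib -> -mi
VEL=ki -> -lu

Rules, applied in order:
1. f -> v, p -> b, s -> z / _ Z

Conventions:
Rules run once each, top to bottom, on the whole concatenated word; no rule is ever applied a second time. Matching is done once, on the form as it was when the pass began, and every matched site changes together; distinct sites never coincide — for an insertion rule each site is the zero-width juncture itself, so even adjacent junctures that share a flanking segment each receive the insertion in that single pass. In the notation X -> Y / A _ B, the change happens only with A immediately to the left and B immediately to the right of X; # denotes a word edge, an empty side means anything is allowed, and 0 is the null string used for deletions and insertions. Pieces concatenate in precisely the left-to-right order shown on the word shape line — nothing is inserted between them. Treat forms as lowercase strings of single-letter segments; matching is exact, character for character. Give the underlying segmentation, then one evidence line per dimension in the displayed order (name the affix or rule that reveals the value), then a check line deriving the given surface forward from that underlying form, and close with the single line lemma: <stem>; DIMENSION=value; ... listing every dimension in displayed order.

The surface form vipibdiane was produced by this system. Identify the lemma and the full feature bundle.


underlying: vipip-di-an-e
CASE=ma - signalled by the affix -an
GRD=ki - signalled by the affix -di
VEL=gu - signalled by the affix -e
check: vipipdiane -> vipibdiane
lemma: vipip; CASE=ma; GRD=ki; VEL=gu


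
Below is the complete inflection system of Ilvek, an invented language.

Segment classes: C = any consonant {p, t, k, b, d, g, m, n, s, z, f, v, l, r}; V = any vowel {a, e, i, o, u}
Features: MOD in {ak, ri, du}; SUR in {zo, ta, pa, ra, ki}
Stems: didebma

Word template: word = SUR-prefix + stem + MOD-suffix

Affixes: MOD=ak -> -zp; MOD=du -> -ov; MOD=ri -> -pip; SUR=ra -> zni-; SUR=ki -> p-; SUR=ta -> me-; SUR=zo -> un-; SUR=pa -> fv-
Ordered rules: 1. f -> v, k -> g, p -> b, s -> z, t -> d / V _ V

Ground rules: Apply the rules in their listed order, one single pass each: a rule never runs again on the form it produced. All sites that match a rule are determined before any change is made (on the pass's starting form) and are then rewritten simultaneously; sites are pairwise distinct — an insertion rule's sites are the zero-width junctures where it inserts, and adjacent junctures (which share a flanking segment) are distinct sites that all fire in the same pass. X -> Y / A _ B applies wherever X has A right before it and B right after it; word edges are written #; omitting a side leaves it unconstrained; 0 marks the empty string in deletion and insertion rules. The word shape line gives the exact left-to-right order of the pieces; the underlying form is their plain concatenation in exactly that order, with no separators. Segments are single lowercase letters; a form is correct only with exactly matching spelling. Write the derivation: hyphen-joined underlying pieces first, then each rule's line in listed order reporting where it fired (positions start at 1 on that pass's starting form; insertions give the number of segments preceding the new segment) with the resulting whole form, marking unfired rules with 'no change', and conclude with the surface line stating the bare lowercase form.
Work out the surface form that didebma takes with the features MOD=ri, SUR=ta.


underlying: me-didebma-pip
1. f -> v, k -> g, p -> b, s -> z, t -> d / V _ V: fires at position(s) 10: medidebmabip
surface: medidebmabip


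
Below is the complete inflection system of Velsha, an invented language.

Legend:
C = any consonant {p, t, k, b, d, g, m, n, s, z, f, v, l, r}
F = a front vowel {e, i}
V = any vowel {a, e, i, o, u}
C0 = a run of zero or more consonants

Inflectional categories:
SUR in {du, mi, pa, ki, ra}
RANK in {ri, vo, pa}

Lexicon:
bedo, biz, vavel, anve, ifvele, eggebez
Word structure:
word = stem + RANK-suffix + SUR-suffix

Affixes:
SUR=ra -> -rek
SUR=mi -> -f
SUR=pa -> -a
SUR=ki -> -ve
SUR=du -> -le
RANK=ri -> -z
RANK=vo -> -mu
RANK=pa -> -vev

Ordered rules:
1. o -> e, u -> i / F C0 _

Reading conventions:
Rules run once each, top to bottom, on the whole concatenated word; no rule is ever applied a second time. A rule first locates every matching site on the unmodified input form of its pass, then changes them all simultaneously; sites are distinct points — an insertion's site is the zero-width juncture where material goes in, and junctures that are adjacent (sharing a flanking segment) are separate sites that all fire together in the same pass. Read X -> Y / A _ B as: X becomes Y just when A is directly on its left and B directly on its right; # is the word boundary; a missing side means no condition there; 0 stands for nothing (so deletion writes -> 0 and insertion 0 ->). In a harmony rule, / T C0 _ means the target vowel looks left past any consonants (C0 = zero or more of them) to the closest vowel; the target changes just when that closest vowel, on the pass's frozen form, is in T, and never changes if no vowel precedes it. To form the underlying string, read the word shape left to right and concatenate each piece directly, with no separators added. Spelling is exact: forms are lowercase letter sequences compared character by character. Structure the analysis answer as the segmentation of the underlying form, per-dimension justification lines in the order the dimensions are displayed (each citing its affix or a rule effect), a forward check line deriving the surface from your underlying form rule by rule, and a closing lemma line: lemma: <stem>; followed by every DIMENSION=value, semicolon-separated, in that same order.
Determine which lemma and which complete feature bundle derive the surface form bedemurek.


underlying: bedo-mu-rek
SUR=ra - signalled by the affix -rek
RANK=vo - signalled by the affix -mu
check: bedomurek -> bedemurek
lemma: bedo; SUR=ra; RANK=vo
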